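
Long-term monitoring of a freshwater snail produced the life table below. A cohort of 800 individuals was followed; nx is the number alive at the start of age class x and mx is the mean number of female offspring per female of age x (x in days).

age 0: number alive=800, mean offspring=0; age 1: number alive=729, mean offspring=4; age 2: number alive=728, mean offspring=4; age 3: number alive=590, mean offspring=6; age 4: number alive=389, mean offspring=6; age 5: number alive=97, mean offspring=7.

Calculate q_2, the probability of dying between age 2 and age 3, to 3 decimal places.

lx = nx/n0 = nx/800: 1, 0.91125, 0.91, 0.7375, 0.48625, 0.12125
q_2 = (l_2 − l_3) / l_2 = (0.91 − 0.7375) / 0.91
     = 0.1725 / 0.91 = 0.18956… → 0.190

0.190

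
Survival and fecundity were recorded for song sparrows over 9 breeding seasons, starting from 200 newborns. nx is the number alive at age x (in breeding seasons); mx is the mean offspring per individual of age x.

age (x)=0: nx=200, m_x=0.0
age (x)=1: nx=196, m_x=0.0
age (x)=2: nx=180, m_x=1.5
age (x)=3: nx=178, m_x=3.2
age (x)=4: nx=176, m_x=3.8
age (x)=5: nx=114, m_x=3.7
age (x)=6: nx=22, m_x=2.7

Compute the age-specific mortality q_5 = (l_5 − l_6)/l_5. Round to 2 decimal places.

0.81

lx = nx/n0 = nx/200: 1, 0.98, 0.9, 0.89, 0.88, 0.57, 0.11
q_5 = (l_5 − l_6) / l_5 = (0.57 − 0.11) / 0.57
     = 0.46 / 0.57 = 0.807018… → 0.81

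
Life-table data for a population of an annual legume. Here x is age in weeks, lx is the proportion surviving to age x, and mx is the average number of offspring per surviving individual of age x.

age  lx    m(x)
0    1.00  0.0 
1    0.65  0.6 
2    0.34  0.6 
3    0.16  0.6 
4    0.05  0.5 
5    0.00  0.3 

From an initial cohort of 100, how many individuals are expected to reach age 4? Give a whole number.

Expected survivors = N0 · l_4 = 100 × 0.05 = 5 → 5

5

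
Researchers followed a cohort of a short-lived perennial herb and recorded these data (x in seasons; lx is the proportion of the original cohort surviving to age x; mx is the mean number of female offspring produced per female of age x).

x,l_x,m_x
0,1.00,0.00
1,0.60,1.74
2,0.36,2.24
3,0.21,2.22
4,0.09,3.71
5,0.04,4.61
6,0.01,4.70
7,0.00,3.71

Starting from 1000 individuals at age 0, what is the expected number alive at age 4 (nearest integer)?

Expected survivors = N0 · l_4 = 1000 × 0.09 = 90 → 90

90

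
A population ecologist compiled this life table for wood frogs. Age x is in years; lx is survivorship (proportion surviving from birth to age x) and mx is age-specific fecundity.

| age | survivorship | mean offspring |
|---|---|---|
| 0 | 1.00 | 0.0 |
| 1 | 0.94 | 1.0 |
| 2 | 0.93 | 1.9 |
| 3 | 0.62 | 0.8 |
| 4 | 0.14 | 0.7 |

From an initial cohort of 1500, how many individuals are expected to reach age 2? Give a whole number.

1395

Expected survivors = N0 · l_2 = 1500 × 0.93 = 1395 → 1395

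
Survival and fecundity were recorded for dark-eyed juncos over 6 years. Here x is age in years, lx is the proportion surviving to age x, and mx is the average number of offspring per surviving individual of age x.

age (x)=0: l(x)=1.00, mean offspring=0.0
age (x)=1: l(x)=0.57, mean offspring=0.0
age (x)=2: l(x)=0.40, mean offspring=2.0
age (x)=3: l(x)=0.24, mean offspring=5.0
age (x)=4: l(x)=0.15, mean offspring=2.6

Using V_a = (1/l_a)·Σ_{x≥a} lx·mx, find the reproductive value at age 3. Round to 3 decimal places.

lx·mx for x ≥ 3: 1.2, 0.39 → sum = 1.59
V_3 = 1.59 / l_3 = 1.59 / 0.24 = 6.625 → 6.625

6.625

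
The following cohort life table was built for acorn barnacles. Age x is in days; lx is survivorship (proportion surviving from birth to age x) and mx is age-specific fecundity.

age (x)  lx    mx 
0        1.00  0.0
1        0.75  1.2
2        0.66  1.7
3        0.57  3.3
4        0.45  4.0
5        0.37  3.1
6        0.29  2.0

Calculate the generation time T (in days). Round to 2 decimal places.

lx·mx: 0, 0.9, 1.122, 1.881, 1.8, 1.147, 0.58 → R0 = 7.43
x·lx·mx: 0, 0.9, 2.244, 5.643, 7.2, 5.735, 3.48 → Σ = 25.202
T = 25.202 / 7.43 = 3.391925… → 3.39

3.39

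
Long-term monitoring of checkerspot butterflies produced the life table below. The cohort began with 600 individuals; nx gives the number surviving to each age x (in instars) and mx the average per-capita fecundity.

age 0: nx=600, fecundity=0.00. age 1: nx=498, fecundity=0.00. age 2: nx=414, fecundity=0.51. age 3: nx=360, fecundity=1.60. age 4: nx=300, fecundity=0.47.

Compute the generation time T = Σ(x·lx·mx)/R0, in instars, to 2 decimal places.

2.92

lx = nx/n0 = nx/600: 1, 0.83, 0.69, 0.6, 0.5
lx·mx: 0, 0, 0.3519, 0.96, 0.235 → R0 = 1.5469
x·lx·mx: 0, 0, 0.7038, 2.88, 0.94 → Σ = 4.5238
T = 4.5238 / 1.5469 = 2.92443… → 2.92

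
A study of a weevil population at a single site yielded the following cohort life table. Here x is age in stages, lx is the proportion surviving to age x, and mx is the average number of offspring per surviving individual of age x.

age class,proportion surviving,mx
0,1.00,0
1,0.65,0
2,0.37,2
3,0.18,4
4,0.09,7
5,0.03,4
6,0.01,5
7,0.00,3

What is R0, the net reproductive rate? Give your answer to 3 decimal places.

2.260

lx·mx by age: 0, 0, 0.74, 0.72, 0.63, 0.12, 0.05, 0
R0 = Σ lx·mx = 2.26 → 2.260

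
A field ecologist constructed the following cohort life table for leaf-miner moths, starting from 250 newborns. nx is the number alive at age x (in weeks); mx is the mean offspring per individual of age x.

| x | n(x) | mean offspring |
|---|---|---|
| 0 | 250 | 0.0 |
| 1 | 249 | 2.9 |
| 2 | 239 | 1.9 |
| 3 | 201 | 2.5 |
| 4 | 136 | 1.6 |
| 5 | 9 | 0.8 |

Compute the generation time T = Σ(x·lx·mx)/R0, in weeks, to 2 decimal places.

lx = nx/n0 = nx/250: 1, 0.996, 0.956, 0.804, 0.544, 0.036
lx·mx: 0, 2.8884, 1.8164, 2.01, 0.8704, 0.0288 → R0 = 7.614
x·lx·mx: 0, 2.8884, 3.6328, 6.03, 3.4816, 0.144 → Σ = 16.1768
T = 16.1768 / 7.614 = 2.124613… → 2.12

2.12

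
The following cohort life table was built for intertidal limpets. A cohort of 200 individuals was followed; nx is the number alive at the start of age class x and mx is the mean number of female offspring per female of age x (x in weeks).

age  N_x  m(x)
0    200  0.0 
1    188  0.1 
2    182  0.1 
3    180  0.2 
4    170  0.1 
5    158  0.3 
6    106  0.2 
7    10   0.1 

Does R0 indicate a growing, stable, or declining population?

declining

lx = nx/n0 = nx/200: 1, 0.94, 0.91, 0.9, 0.85, 0.79, 0.53, 0.05
R0 = Σ lx·mx = 0 + 0.094 + 0.091 + 0.18 + 0.085 + 0.237 + 0.106 + 0.005 = 0.798
R0 < 1, so the population is declining.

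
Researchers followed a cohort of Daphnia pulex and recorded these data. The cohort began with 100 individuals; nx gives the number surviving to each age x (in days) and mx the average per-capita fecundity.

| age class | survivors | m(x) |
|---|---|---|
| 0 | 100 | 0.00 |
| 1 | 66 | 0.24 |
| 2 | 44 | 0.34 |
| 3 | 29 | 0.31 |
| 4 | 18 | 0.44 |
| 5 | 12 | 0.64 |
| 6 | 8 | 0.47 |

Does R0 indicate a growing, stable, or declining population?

declining

lx = nx/n0 = nx/100: 1, 0.66, 0.44, 0.29, 0.18, 0.12, 0.08
R0 = Σ lx·mx = 0 + 0.1584 + 0.1496 + 0.0899 + 0.0792 + 0.0768 + 0.0376 = 0.5915
R0 < 1, so the population is declining.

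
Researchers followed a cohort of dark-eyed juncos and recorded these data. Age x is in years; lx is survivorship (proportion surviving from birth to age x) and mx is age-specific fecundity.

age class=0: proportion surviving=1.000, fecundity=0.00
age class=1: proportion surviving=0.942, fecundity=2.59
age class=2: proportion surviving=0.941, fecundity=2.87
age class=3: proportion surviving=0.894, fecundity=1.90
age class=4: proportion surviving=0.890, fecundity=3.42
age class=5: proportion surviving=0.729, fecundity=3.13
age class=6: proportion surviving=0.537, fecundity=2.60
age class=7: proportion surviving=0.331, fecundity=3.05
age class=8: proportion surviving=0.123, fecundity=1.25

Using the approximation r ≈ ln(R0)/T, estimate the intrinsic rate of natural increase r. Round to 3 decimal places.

0.744

R0 = Σ lx·mx = 0 + 2.43978 + 2.70067 + 1.6986 + 3.0438 + 2.28177 + 1.3962 + 1.00955 + 0.15375 = 14.72412
Σ x·lx·mx = 53.19502; T = 53.19502/14.72412 = 3.61278…
r ≈ ln(R0)/T = ln(14.72412)/3.61278… = 0.74444… → 0.744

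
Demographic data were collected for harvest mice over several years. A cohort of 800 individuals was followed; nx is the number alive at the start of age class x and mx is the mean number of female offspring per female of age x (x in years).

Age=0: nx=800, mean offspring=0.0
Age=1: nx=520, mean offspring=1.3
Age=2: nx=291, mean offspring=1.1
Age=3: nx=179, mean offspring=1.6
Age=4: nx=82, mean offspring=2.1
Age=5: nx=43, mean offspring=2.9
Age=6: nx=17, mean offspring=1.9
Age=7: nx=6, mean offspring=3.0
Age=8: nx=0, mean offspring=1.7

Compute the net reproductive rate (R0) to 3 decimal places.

lx = nx/n0 = nx/800: 1, 0.65, 0.36375, 0.22375, 0.1025, 0.05375, 0.02125, 0.0075, 0
lx·mx by age: 0, 0.845, 0.400125, 0.358, 0.21525, 0.155875, 0.040375, 0.0225, 0
R0 = Σ lx·mx = 2.037125 → 2.037

2.037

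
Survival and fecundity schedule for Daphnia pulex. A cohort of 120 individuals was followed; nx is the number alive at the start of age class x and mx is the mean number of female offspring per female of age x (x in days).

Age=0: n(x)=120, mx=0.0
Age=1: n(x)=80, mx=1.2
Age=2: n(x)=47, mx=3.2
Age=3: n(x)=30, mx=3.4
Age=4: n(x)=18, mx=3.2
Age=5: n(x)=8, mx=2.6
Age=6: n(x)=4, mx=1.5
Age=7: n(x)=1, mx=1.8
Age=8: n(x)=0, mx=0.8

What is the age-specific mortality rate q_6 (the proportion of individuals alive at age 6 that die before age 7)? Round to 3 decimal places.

0.750

lx = nx/n0 = nx/120: 1, 0.66667…, 0.39167…, 0.25, 0.15, 0.06667…, 0.03333…, 0.00833…, 0
q_6 = (l_6 − l_7) / l_6 = (0.033333… − 0.008333…) / 0.033333…
     = 0.025… / 0.033333… = 0.75… → 0.750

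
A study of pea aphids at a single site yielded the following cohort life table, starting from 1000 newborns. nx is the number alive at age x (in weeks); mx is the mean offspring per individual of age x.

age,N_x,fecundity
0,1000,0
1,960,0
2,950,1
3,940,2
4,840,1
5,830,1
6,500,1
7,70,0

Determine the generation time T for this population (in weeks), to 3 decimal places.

lx = nx/n0 = nx/1000: 1, 0.96, 0.95, 0.94, 0.84, 0.83, 0.5, 0.07
lx·mx: 0, 0, 0.95, 1.88, 0.84, 0.83, 0.5, 0 → R0 = 5
x·lx·mx: 0, 0, 1.9, 5.64, 3.36, 4.15, 3, 0 → Σ = 18.05
T = 18.05 / 5 = 3.61 → 3.610

3.610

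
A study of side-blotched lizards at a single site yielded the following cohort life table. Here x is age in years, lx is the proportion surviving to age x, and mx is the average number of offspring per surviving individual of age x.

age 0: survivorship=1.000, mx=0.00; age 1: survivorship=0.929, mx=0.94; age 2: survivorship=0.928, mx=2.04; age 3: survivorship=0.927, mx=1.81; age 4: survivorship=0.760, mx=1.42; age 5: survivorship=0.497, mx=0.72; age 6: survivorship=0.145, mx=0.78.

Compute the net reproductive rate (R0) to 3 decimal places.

lx·mx by age: 0, 0.87326, 1.89312, 1.67787, 1.0792, 0.35784, 0.1131
R0 = Σ lx·mx = 5.99439 → 5.994

5.994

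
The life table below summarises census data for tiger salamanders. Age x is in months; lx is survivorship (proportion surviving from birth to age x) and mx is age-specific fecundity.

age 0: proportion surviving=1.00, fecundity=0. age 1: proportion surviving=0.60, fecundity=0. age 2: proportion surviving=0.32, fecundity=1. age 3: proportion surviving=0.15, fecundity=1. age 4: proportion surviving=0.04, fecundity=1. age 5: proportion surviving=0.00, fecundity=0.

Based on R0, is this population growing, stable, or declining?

R0 = Σ lx·mx = 0 + 0 + 0.32 + 0.15 + 0.04 + 0 = 0.51
R0 < 1, so the population is declining.

declining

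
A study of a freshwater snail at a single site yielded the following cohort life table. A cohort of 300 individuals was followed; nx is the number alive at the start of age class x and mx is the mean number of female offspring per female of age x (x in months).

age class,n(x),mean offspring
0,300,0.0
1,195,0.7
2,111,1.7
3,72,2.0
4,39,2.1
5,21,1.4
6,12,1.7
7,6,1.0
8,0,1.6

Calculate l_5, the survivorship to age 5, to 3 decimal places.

0.070

l_5 = n_5/n_0 = 21/300 = 0.07 → 0.070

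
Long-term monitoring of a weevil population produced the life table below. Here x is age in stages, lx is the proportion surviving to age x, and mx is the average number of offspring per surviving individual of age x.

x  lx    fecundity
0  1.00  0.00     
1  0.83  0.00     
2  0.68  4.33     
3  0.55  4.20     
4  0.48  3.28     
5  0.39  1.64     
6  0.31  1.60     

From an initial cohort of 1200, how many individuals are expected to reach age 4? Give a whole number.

576

Expected survivors = N0 · l_4 = 1200 × 0.48 = 576 → 576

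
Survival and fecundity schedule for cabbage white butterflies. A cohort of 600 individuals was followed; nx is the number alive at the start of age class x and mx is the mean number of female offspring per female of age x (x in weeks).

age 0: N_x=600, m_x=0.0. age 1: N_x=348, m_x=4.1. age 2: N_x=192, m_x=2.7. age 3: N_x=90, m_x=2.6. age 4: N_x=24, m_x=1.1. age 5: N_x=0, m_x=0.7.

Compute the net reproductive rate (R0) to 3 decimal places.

lx = nx/n0 = nx/600: 1, 0.58, 0.32, 0.15, 0.04, 0
lx·mx by age: 0, 2.378, 0.864, 0.39, 0.044, 0
R0 = Σ lx·mx = 3.676 → 3.676

3.676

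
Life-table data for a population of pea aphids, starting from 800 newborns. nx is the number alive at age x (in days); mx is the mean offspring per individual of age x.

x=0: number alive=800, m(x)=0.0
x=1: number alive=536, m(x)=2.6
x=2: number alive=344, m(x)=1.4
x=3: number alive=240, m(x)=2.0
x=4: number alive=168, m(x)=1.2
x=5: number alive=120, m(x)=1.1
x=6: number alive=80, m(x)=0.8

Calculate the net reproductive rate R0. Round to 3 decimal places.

3.441

lx = nx/n0 = nx/800: 1, 0.67, 0.43, 0.3, 0.21, 0.15, 0.1
lx·mx by age: 0, 1.742, 0.602, 0.6, 0.252, 0.165, 0.08
R0 = Σ lx·mx = 3.441 → 3.441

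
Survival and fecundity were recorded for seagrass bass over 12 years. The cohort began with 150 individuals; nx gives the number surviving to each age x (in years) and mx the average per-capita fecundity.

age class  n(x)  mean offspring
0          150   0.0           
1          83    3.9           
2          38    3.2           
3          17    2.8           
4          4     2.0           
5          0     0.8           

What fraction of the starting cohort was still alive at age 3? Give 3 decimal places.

0.113

l_3 = n_3/n_0 = 17/150 = 0.113333… → 0.113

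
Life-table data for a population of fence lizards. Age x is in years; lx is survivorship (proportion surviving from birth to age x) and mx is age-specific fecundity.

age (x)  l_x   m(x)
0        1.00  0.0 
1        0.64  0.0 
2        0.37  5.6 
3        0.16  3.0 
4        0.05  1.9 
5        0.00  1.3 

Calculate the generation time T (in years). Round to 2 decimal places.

2.25

lx·mx: 0, 0, 2.072, 0.48, 0.095, 0 → R0 = 2.647
x·lx·mx: 0, 0, 4.144, 1.44, 0.38, 0 → Σ = 5.964
T = 5.964 / 2.647 = 2.253117… → 2.25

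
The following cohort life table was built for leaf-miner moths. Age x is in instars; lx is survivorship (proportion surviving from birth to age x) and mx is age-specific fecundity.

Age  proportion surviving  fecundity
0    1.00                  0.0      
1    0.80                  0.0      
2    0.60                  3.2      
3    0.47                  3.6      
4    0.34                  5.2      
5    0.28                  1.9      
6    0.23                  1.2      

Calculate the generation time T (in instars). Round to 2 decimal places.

3.28

lx·mx: 0, 0, 1.92, 1.692, 1.768, 0.532, 0.276 → R0 = 6.188
x·lx·mx: 0, 0, 3.84, 5.076, 7.072, 2.66, 1.656 → Σ = 20.304
T = 20.304 / 6.188 = 3.281189… → 3.28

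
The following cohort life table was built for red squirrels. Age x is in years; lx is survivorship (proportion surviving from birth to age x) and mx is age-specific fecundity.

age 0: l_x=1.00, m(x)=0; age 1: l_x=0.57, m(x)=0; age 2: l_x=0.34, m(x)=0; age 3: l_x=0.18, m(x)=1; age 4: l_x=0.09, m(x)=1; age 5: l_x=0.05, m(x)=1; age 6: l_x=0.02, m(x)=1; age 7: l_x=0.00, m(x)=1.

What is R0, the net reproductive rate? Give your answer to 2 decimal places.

lx·mx by age: 0, 0, 0, 0.18, 0.09, 0.05, 0.02, 0
R0 = Σ lx·mx = 0.34 → 0.34

0.34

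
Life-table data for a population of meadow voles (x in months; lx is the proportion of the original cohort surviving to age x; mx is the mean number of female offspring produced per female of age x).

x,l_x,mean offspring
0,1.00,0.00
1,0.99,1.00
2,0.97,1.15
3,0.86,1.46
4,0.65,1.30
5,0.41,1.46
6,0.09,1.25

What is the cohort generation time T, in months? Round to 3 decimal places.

lx·mx: 0, 0.99, 1.1155, 1.2556, 0.845, 0.5986, 0.1125 → R0 = 4.9172
x·lx·mx: 0, 0.99, 2.231, 3.7668, 3.38, 2.993, 0.675 → Σ = 14.0358
T = 14.0358 / 4.9172 = 2.854429… → 2.854

2.854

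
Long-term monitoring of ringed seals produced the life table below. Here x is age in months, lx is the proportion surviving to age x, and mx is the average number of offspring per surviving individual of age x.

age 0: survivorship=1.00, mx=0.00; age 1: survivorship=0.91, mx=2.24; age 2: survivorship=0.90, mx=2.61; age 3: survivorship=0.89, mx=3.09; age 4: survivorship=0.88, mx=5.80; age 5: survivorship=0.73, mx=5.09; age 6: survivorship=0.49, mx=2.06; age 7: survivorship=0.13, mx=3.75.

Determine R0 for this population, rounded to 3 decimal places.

lx·mx by age: 0, 2.0384, 2.349, 2.7501, 5.104, 3.7157, 1.0094, 0.4875
R0 = Σ lx·mx = 17.4541 → 17.454

17.454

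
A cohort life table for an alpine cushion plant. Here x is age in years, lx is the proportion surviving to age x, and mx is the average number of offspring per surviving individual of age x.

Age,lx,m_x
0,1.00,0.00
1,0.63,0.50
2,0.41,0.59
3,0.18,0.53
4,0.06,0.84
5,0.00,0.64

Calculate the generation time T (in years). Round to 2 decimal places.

lx·mx: 0, 0.315, 0.2419, 0.0954, 0.0504, 0 → R0 = 0.7027
x·lx·mx: 0, 0.315, 0.4838, 0.2862, 0.2016, 0 → Σ = 1.2866
T = 1.2866 / 0.7027 = 1.830938… → 1.83

1.83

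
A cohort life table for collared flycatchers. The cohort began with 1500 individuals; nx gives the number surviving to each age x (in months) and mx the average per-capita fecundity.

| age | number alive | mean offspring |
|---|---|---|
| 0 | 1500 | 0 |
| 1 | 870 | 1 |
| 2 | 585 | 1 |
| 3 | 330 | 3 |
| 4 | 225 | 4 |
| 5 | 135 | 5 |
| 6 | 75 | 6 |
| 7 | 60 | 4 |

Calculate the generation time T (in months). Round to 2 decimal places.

3.47

lx = nx/n0 = nx/1500: 1, 0.58, 0.39, 0.22, 0.15, 0.09, 0.05, 0.04
lx·mx: 0, 0.58, 0.39, 0.66, 0.6, 0.45, 0.3, 0.16 → R0 = 3.14
x·lx·mx: 0, 0.58, 0.78, 1.98, 2.4, 2.25, 1.8, 1.12 → Σ = 10.91
T = 10.91 / 3.14 = 3.474522… → 3.47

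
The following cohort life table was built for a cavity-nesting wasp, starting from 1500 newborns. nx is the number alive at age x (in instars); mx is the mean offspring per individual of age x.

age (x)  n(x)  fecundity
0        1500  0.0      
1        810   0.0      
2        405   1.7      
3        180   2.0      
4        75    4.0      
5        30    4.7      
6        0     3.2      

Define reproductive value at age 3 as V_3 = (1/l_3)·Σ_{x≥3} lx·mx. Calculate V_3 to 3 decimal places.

4.450

lx = nx/n0 = nx/1500: 1, 0.54, 0.27, 0.12, 0.05, 0.02, 0
lx·mx for x ≥ 3: 0.24, 0.2, 0.094, 0 → sum = 0.534
V_3 = 0.534 / l_3 = 0.534 / 0.12 = 4.45 → 4.450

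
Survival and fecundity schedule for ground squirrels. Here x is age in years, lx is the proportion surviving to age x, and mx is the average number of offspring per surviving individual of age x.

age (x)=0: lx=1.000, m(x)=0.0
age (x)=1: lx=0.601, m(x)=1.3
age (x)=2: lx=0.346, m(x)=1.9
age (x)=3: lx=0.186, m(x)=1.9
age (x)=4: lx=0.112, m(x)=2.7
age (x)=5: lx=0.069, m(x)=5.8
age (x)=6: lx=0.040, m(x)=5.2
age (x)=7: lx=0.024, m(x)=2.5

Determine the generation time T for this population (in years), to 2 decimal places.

2.91

lx·mx: 0, 0.7813, 0.6574, 0.3534, 0.3024, 0.4002, 0.208, 0.06 → R0 = 2.7627
x·lx·mx: 0, 0.7813, 1.3148, 1.0602, 1.2096, 2.001, 1.248, 0.42 → Σ = 8.0349
T = 8.0349 / 2.7627 = 2.908351… → 2.91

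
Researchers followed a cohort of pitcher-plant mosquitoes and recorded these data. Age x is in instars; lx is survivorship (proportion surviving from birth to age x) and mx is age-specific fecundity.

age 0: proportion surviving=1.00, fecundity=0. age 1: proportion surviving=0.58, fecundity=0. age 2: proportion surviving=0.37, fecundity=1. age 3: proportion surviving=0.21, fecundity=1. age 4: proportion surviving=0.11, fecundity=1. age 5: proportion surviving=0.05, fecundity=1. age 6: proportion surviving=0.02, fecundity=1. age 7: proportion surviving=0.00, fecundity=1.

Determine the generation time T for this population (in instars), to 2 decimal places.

2.87

lx·mx: 0, 0, 0.37, 0.21, 0.11, 0.05, 0.02, 0 → R0 = 0.76
x·lx·mx: 0, 0, 0.74, 0.63, 0.44, 0.25, 0.12, 0 → Σ = 2.18
T = 2.18 / 0.76 = 2.868421… → 2.87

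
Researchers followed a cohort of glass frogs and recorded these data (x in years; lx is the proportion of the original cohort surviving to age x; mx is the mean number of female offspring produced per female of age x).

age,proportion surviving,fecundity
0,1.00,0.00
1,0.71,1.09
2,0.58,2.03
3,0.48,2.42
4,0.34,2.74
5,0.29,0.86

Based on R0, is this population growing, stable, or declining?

growing

R0 = Σ lx·mx = 0 + 0.7739 + 1.1774 + 1.1616 + 0.9316 + 0.2494 = 4.2939
R0 > 1, so the population is growing.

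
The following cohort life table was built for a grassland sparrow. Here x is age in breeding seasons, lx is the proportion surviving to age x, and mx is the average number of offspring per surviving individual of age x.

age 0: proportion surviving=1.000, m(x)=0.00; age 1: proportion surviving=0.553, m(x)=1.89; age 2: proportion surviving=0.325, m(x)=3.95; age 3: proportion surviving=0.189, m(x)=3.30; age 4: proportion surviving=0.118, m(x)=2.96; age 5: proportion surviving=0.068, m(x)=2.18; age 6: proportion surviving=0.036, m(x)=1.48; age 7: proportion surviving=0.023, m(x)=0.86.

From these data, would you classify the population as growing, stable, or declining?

R0 = Σ lx·mx = 0 + 1.04517 + 1.28375 + 0.6237 + 0.34928 + 0.14824 + 0.05328 + 0.01978 = 3.5232
R0 > 1, so the population is growing.

growing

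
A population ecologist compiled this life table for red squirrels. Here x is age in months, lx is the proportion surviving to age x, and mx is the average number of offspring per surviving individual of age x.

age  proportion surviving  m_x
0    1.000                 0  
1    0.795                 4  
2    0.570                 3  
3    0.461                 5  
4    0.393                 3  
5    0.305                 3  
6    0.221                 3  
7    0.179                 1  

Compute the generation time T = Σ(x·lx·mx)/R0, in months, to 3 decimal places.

2.767

lx·mx: 0, 3.18, 1.71, 2.305, 1.179, 0.915, 0.663, 0.179 → R0 = 10.131
x·lx·mx: 0, 3.18, 3.42, 6.915, 4.716, 4.575, 3.978, 1.253 → Σ = 28.037
T = 28.037 / 10.131 = 2.767446… → 2.767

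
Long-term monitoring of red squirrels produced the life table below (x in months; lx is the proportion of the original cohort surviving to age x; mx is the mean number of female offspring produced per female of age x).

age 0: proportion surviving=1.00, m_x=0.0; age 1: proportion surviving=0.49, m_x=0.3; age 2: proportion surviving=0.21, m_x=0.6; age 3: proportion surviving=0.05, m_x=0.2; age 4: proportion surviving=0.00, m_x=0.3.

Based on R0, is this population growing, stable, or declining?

declining

R0 = Σ lx·mx = 0 + 0.147 + 0.126 + 0.01 + 0 = 0.283
R0 < 1, so the population is declining.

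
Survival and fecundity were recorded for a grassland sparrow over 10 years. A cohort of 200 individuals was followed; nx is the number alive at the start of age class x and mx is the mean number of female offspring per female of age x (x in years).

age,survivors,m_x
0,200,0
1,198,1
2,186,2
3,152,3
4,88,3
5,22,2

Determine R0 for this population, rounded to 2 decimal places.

6.67

lx = nx/n0 = nx/200: 1, 0.99, 0.93, 0.76, 0.44, 0.11
lx·mx by age: 0, 0.99, 1.86, 2.28, 1.32, 0.22
R0 = Σ lx·mx = 6.67 → 6.67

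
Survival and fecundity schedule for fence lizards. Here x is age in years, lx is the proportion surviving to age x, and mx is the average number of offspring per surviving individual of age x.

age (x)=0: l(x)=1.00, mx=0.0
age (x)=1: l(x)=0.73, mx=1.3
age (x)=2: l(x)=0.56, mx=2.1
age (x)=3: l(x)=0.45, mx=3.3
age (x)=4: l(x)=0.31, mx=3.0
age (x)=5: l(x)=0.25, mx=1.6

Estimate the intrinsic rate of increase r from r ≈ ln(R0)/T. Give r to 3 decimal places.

R0 = Σ lx·mx = 0 + 0.949 + 1.176 + 1.485 + 0.93 + 0.4 = 4.94
Σ x·lx·mx = 13.476; T = 13.476/4.94 = 2.72794…
r ≈ ln(R0)/T = ln(4.94)/2.72794… = 0.58556… → 0.586

0.586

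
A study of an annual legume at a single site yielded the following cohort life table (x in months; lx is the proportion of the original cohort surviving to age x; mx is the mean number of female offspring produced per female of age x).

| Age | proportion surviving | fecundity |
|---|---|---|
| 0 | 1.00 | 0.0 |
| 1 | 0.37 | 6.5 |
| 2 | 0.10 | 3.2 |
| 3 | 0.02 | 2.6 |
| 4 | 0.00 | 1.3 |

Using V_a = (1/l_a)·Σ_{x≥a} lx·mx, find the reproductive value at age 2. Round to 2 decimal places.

3.72

lx·mx for x ≥ 2: 0.32, 0.052, 0 → sum = 0.372
V_2 = 0.372 / l_2 = 0.372 / 0.1 = 3.72 → 3.72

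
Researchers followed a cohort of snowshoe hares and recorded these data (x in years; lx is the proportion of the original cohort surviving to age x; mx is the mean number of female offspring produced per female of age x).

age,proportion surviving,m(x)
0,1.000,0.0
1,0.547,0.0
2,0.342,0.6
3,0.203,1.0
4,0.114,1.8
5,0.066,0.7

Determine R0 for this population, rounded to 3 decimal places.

0.660

lx·mx by age: 0, 0, 0.2052, 0.203, 0.2052, 0.0462
R0 = Σ lx·mx = 0.6596 → 0.660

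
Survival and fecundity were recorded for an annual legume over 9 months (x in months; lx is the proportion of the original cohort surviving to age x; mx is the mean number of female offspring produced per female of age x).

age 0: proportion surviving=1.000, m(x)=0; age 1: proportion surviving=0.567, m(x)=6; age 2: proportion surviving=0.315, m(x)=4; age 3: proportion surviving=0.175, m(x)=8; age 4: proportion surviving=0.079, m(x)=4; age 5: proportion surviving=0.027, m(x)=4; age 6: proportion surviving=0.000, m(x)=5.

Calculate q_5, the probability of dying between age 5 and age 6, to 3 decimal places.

q_5 = (l_5 − l_6) / l_5 = (0.027 − 0) / 0.027
     = 0.027 / 0.027 = 1 → 1.000

1.000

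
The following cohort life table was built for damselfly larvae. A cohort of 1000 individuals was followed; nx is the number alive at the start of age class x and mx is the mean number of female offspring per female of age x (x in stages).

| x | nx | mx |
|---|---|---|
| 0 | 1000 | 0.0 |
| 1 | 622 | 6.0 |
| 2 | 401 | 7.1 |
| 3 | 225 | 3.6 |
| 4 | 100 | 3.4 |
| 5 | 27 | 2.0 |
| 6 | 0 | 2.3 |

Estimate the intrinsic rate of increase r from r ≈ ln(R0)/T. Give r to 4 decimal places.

1.1842

lx = nx/n0 = nx/1000: 1, 0.622, 0.401, 0.225, 0.1, 0.027, 0
R0 = Σ lx·mx = 0 + 3.732 + 2.8471 + 0.81 + 0.34 + 0.054 + 0 = 7.7831
Σ x·lx·mx = 13.4862; T = 13.4862/7.7831 = 1.73275…
r ≈ ln(R0)/T = ln(7.7831)/1.73275… = 1.184216… → 1.1842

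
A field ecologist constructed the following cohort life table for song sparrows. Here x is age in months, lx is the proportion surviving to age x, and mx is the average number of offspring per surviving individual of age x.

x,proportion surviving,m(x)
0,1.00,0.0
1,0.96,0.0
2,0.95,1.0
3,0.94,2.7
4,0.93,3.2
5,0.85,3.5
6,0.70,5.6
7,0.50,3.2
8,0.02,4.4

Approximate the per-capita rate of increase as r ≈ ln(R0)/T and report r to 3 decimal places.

R0 = Σ lx·mx = 0 + 0 + 0.95 + 2.538 + 2.976 + 2.975 + 3.92 + 1.6 + 0.088 = 15.047
Σ x·lx·mx = 71.717; T = 71.717/15.047 = 4.7662…
r ≈ ln(R0)/T = ln(15.047)/4.7662… = 0.56883… → 0.569

0.569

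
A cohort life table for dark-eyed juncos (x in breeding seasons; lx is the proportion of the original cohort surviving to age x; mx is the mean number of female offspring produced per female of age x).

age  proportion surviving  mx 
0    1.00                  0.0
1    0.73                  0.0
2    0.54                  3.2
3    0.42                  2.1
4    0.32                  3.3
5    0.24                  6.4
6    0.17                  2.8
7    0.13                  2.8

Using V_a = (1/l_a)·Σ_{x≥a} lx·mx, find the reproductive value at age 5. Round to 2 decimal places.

lx·mx for x ≥ 5: 1.536, 0.476, 0.364 → sum = 2.376
V_5 = 2.376 / l_5 = 2.376 / 0.24 = 9.9 → 9.90

9.90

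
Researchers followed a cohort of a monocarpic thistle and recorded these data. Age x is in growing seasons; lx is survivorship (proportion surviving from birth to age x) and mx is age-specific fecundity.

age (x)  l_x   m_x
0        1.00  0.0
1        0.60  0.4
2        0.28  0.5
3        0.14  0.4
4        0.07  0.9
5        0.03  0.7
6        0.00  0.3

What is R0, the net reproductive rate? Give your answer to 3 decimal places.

0.520

lx·mx by age: 0, 0.24, 0.14, 0.056, 0.063, 0.021, 0
R0 = Σ lx·mx = 0.52 → 0.520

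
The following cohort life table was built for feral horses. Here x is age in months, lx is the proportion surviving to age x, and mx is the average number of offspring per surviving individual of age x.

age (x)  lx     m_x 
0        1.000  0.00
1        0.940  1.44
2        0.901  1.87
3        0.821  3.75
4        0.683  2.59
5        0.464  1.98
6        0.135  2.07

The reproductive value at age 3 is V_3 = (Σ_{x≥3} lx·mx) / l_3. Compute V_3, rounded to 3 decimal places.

7.364

lx·mx for x ≥ 3: 3.07875, 1.76897, 0.91872, 0.27945 → sum = 6.04589
V_3 = 6.04589 / l_3 = 6.04589 / 0.821 = 7.364056… → 7.364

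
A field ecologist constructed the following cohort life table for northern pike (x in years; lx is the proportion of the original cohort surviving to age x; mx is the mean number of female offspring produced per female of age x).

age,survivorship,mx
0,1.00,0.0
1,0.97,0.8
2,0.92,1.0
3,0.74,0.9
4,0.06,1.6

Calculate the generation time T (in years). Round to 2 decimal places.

2.03

lx·mx: 0, 0.776, 0.92, 0.666, 0.096 → R0 = 2.458
x·lx·mx: 0, 0.776, 1.84, 1.998, 0.384 → Σ = 4.998
T = 4.998 / 2.458 = 2.03336… → 2.03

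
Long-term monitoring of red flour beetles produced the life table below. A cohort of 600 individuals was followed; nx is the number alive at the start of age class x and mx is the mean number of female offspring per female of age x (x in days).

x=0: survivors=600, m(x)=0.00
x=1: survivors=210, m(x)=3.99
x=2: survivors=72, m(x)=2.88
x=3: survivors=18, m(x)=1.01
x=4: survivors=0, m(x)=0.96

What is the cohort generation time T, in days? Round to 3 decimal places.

1.229

lx = nx/n0 = nx/600: 1, 0.35, 0.12, 0.03, 0
lx·mx: 0, 1.3965, 0.3456, 0.0303, 0 → R0 = 1.7724
x·lx·mx: 0, 1.3965, 0.6912, 0.0909, 0 → Σ = 2.1786
T = 2.1786 / 1.7724 = 1.229181… → 1.229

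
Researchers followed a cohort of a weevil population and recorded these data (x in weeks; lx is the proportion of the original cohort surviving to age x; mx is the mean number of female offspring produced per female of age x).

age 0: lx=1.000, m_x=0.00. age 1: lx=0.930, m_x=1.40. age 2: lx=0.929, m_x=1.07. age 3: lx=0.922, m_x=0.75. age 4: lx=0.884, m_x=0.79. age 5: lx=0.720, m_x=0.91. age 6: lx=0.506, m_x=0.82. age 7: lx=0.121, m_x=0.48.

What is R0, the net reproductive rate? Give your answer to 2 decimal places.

4.81

lx·mx by age: 0, 1.302, 0.99403, 0.6915, 0.69836, 0.6552, 0.41492, 0.05808
R0 = Σ lx·mx = 4.81409 → 4.81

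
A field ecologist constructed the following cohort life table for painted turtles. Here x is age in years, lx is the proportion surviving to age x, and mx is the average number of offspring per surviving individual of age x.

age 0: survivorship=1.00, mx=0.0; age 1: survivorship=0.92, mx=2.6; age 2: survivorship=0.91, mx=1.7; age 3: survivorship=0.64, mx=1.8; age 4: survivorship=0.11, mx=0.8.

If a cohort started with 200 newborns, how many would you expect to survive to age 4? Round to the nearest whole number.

Expected survivors = N0 · l_4 = 200 × 0.11 = 22 → 22

22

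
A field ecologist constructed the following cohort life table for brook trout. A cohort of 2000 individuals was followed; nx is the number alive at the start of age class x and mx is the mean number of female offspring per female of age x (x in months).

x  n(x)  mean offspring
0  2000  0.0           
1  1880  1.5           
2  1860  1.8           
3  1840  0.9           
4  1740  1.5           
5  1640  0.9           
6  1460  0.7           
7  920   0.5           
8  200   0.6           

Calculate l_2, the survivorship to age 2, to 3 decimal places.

0.930

l_2 = n_2/n_0 = 1860/2000 = 0.93 → 0.930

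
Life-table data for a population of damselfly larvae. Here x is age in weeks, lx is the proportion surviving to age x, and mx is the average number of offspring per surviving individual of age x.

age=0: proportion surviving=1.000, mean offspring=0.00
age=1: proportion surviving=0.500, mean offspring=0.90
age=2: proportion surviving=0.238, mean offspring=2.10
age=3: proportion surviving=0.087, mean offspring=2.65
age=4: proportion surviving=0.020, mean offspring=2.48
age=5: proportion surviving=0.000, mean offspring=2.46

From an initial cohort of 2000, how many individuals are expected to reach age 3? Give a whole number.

174

Expected survivors = N0 · l_3 = 2000 × 0.087 = 174 → 174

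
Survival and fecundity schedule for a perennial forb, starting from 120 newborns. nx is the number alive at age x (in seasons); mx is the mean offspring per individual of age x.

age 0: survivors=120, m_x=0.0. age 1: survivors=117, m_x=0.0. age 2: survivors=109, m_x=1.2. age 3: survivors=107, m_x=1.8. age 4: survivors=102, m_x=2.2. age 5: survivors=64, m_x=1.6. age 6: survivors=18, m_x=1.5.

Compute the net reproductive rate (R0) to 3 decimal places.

5.643

lx = nx/n0 = nx/120: 1, 0.975, 0.90833…, 0.89167…, 0.85, 0.53333…, 0.15
lx·mx by age: 0, 0, 1.09…, 1.605…, 1.87, 0.853333…, 0.225
R0 = Σ lx·mx = 5.643333… → 5.643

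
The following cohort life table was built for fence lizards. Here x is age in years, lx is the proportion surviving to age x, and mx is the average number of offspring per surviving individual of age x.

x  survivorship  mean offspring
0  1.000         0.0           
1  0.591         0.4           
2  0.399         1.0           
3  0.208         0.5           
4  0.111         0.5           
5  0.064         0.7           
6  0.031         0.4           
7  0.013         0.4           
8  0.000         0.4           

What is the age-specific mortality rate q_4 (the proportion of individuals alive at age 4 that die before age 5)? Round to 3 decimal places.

0.423

q_4 = (l_4 − l_5) / l_4 = (0.111 − 0.064) / 0.111
     = 0.047 / 0.111 = 0.423423… → 0.423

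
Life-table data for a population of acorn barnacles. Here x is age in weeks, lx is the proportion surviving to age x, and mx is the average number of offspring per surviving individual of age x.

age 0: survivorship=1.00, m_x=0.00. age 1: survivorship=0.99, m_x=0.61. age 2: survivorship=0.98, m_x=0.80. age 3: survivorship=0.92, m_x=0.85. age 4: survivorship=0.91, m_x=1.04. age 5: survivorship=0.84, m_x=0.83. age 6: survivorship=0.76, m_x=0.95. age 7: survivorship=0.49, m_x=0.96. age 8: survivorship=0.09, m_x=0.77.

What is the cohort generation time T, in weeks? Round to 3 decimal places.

lx·mx: 0, 0.6039, 0.784, 0.782, 0.9464, 0.6972, 0.722, 0.4704, 0.0693 → R0 = 5.0752
x·lx·mx: 0, 0.6039, 1.568, 2.346, 3.7856, 3.486, 4.332, 3.2928, 0.5544 → Σ = 19.9687
T = 19.9687 / 5.0752 = 3.934564… → 3.935

3.935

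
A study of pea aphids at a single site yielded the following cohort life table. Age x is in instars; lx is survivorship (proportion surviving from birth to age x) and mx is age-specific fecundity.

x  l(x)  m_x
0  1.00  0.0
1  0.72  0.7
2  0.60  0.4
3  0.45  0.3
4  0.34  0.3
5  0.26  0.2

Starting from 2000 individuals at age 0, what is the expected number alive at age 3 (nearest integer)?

900

Expected survivors = N0 · l_3 = 2000 × 0.45 = 900 → 900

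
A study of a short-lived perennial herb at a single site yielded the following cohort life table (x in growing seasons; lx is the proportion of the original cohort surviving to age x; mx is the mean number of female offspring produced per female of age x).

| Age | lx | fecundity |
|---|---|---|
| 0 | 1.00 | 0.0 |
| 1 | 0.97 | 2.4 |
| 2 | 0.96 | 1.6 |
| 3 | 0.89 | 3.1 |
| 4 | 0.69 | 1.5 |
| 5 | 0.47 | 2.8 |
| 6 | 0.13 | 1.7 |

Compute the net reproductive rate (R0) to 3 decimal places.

lx·mx by age: 0, 2.328, 1.536, 2.759, 1.035, 1.316, 0.221
R0 = Σ lx·mx = 9.195 → 9.195

9.195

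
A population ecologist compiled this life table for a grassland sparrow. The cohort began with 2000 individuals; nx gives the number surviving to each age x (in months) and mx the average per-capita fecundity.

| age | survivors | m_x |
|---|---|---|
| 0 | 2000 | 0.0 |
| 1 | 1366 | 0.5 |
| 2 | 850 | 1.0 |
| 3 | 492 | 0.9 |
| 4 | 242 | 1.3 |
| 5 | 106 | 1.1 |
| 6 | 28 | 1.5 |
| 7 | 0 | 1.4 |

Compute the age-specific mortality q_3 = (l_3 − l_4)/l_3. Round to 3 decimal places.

0.508

lx = nx/n0 = nx/2000: 1, 0.683, 0.425, 0.246, 0.121, 0.053, 0.014, 0
q_3 = (l_3 − l_4) / l_3 = (0.246 − 0.121) / 0.246
     = 0.125 / 0.246 = 0.50813… → 0.508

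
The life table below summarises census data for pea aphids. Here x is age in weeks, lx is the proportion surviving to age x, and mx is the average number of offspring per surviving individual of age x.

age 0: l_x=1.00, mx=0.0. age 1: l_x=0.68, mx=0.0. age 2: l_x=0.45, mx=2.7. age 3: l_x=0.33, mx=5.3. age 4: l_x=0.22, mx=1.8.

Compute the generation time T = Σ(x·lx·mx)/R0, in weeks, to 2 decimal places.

lx·mx: 0, 0, 1.215, 1.749, 0.396 → R0 = 3.36
x·lx·mx: 0, 0, 2.43, 5.247, 1.584 → Σ = 9.261
T = 9.261 / 3.36 = 2.75625 → 2.76

2.76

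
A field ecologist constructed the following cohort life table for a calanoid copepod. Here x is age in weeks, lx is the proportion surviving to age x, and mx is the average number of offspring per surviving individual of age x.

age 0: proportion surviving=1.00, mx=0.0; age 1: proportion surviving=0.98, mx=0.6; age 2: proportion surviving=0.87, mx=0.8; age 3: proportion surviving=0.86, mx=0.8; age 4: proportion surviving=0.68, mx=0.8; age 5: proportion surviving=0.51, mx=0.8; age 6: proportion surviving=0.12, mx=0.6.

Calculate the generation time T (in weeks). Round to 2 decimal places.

2.90

lx·mx: 0, 0.588, 0.696, 0.688, 0.544, 0.408, 0.072 → R0 = 2.996
x·lx·mx: 0, 0.588, 1.392, 2.064, 2.176, 2.04, 0.432 → Σ = 8.692
T = 8.692 / 2.996 = 2.901202… → 2.90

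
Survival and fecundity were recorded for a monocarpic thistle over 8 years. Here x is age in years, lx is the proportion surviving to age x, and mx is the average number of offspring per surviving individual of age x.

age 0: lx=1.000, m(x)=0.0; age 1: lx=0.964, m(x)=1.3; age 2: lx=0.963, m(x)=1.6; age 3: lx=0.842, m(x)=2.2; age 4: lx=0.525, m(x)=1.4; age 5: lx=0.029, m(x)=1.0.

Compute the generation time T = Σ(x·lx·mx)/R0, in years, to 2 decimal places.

2.40

lx·mx: 0, 1.2532, 1.5408, 1.8524, 0.735, 0.029 → R0 = 5.4104
x·lx·mx: 0, 1.2532, 3.0816, 5.5572, 2.94, 0.145 → Σ = 12.977
T = 12.977 / 5.4104 = 2.398529… → 2.40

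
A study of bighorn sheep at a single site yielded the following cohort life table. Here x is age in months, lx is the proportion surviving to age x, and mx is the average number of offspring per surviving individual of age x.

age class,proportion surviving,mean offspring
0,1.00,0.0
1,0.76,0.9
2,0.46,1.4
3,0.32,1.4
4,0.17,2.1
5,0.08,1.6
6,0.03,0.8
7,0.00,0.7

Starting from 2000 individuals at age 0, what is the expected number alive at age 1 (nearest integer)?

1520

Expected survivors = N0 · l_1 = 2000 × 0.76 = 1520 → 1520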